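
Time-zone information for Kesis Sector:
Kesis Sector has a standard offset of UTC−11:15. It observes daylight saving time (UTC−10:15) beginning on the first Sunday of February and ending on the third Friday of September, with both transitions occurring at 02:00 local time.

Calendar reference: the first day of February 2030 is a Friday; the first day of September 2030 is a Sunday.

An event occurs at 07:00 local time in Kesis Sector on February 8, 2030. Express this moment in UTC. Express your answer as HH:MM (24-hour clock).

1 February 2030 is a Friday, so the first Sunday is February 3.
1 September 2030 is a Sunday, so the first Friday is September 6 and the third is September 20.
Daylight saving runs 3 February – 20 September; February 8, 2030 is inside that window, so Kesis Sector is at UTC−10:15.
07:00 local + 10h15m = 17:15 UTC.

17:15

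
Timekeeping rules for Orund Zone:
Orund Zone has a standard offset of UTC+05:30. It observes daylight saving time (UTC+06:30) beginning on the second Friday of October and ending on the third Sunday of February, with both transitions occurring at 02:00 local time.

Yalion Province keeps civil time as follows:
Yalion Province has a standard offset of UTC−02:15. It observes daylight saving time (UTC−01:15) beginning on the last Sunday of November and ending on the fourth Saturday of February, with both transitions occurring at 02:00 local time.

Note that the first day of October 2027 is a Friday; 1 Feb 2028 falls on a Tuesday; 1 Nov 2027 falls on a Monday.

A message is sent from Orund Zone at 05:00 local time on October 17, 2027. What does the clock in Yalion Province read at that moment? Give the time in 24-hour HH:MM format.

20:15

1 October 2027 is a Friday, so the first Friday is October 1 and the second is October 8.
1 February 2028 is a Tuesday, so the first Sunday is February 6 and the third is February 20.
October 17, 2027 lies within the daylight-saving period (8 October 2027 – 20 February 2028), so Orund Zone is on daylight time, UTC+06:30.
05:00 Orund Zone − 6h30m = 22:30 UTC (rolling into the previous day, 16 October 2027).
1 November 2027 is a Monday, so Sundays fall on 7, 14, 21, 28; the last is November 28.
1 February 2028 is a Tuesday, so the first Saturday is February 5 and the fourth is February 26.
At the standard offset (UTC−02:15), 22:30 UTC − 2h15m = 20:15 Yalion Province standard time.
The standard-time date in Yalion Province, October 16, 2027, does not fall between 28 November 2027 and 26 February 2028, so daylight saving is not in effect and Yalion Province is at UTC−02:15.
22:30 UTC − 2h15m = 20:15 Yalion Province.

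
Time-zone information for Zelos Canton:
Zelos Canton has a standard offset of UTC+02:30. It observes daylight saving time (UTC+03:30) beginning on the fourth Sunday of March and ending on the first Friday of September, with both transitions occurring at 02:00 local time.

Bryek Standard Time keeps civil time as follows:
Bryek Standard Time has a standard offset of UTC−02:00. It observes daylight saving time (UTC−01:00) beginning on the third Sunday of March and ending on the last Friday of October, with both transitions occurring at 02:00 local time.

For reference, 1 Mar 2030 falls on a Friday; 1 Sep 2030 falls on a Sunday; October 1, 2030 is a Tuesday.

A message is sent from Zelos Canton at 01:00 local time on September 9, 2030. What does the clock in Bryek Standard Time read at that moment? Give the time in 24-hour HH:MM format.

21:30

1 March 2030 is a Friday, so the first Sunday is March 3 and the fourth is March 24.
1 September 2030 is a Sunday, so the first Friday is September 6.
Daylight saving runs 24 March – 6 September; September 9, 2030 is outside that window, so Zelos Canton is on standard time at UTC+02:30.
01:00 Zelos Canton − 2h30m = 22:30 UTC (rolling into the previous day, 8 September 2030).
1 March 2030 is a Friday, so the first Sunday is March 3 and the third is March 17.
1 October 2030 is a Tuesday, so Fridays fall on 4, 11, 18, 25; the last is October 25.
At the standard offset (UTC−02:00), 22:30 UTC − 2h = 20:30 Bryek Standard Time standard time.
The standard-time date in Bryek Standard Time, September 8, 2030, lies within the daylight-saving period (17 March – 25 October), so Bryek Standard Time is on daylight time, UTC−01:00.
22:30 UTC − 1h = 21:30 Bryek Standard Time.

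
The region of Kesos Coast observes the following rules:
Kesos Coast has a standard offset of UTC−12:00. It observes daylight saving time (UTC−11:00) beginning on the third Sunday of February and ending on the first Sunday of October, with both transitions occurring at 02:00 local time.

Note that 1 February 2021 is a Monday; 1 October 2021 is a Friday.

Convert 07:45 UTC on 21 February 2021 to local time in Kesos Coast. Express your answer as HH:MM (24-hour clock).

19:45

1 February 2021 is a Monday, so the first Sunday is February 7 and the third is February 21.
1 October 2021 is a Friday, so the first Sunday is October 3.
At the standard offset (UTC−12:00), 07:45 UTC − 12h = 19:45 Kesos Coast standard time (rolling into the previous day, 20 February 2021).
The standard-time date in Kesos Coast, 20 February 2021, does not fall between 21 February and 3 October, so daylight saving is not in effect and Kesos Coast is at UTC−12:00.
07:45 UTC − 12h = 19:45 local (rolling into the previous day, 20 February 2021).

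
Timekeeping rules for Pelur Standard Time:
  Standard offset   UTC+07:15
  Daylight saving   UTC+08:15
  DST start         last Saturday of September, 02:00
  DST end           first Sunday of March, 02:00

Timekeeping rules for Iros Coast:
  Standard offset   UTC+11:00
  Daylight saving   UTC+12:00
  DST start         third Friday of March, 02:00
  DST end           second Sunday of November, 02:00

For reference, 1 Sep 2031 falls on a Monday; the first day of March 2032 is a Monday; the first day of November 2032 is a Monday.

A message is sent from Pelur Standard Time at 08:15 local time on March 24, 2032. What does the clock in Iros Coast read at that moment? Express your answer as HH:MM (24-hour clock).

1 September 2031 is a Monday, so Saturdays fall on 6, 13, 20, 27; the last is September 27.
1 March 2032 is a Monday, so the first Sunday is March 7.
Daylight saving runs 27 September 2031 – 7 March 2032; March 24, 2032 is outside that window, so Pelur Standard Time is on standard time at UTC+07:15.
08:15 Pelur Standard Time − 7h15m = 01:00 UTC.
1 March 2032 is a Monday, so the first Friday is March 5 and the third is March 19.
1 November 2032 is a Monday, so the first Sunday is November 7 and the second is November 14.
At the standard offset (UTC+11:00), 01:00 UTC + 11h = 12:00 Iros Coast standard time.
The standard-time date in Iros Coast, March 24, 2032, lies within the daylight-saving period (19 March – 14 November), so Iros Coast is on daylight time, UTC+12:00.
01:00 UTC + 12h = 13:00 Iros Coast.

13:00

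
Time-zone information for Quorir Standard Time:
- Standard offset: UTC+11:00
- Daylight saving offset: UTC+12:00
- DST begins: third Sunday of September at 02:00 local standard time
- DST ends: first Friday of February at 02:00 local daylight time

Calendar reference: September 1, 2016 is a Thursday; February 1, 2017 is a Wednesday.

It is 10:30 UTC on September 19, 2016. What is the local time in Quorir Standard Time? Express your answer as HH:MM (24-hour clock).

1 September 2016 is a Thursday, so the first Sunday is September 4 and the third is September 18.
1 February 2017 is a Wednesday, so the first Friday is February 3.
At the standard offset (UTC+11:00), 10:30 UTC + 11h = 21:30 Quorir Standard Time standard time.
The standard-time date in Quorir Standard Time, September 19, 2016, falls between 18 September 2016 and 3 February 2017, so daylight saving is in effect and Quorir Standard Time is at UTC+12:00.
10:30 UTC + 12h = 22:30 local.

22:30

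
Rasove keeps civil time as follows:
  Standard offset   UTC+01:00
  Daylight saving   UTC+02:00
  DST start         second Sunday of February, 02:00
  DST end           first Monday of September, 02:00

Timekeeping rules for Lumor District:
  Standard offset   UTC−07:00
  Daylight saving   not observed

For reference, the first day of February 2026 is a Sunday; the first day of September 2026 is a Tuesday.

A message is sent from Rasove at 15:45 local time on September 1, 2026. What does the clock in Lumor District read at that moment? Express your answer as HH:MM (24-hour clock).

06:45

1 February 2026 is a Sunday, so the first Sunday is February 1 and the second is February 8.
1 September 2026 is a Tuesday, so the first Monday is September 7.
September 1, 2026 lies within the daylight-saving period (8 February – 7 September), so Rasove is on daylight time, UTC+02:00.
15:45 Rasove − 2h = 13:45 UTC.
Lumor District stays on UTC−07:00 all year.
13:45 UTC − 7h = 06:45 Lumor District.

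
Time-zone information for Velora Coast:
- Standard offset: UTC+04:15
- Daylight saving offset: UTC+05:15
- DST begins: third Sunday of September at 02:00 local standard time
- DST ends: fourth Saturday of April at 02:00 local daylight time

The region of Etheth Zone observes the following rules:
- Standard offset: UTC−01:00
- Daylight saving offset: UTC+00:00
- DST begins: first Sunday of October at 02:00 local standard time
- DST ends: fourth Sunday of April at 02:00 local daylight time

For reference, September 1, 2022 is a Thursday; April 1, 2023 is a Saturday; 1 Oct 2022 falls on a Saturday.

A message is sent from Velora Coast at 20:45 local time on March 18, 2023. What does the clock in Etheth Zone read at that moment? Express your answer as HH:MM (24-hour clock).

15:30

1 September 2022 is a Thursday, so the first Sunday is September 4 and the third is September 18.
1 April 2023 is a Saturday, so the first Saturday is April 1 and the fourth is April 22.
March 18, 2023 lies within the daylight-saving period (18 September 2022 – 22 April 2023), so Velora Coast is on daylight time, UTC+05:15.
20:45 Velora Coast − 5h15m = 15:30 UTC.
1 October 2022 is a Saturday, so the first Sunday is October 2.
1 April 2023 is a Saturday, so the first Sunday is April 2 and the fourth is April 23.
At the standard offset (UTC−01:00), 15:30 UTC − 1h = 14:30 Etheth Zone standard time.
Daylight saving runs 2 October 2022 – 23 April 2023; the standard-time date in Etheth Zone, March 18, 2023, is inside that window, so Etheth Zone is at UTC+00:00.
15:30 UTC + 0h = 15:30 Etheth Zone.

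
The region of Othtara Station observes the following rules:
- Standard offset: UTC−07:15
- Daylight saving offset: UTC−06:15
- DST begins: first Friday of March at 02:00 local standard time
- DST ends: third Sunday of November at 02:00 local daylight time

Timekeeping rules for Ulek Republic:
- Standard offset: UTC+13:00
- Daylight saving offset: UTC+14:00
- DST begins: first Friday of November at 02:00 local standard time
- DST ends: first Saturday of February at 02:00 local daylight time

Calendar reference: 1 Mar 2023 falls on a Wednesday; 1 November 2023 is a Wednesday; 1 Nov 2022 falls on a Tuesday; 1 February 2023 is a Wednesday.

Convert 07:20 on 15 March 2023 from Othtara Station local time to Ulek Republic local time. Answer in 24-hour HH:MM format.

02:35

1 March 2023 is a Wednesday, so the first Friday is March 3.
1 November 2023 is a Wednesday, so the first Sunday is November 5 and the third is November 19.
Daylight saving runs 3 March – 19 November; 15 March 2023 is inside that window, so Othtara Station is at UTC−06:15.
07:20 Othtara Station + 6h15m = 13:35 UTC.
1 November 2022 is a Tuesday, so the first Friday is November 4.
1 February 2023 is a Wednesday, so the first Saturday is February 4.
At the standard offset (UTC+13:00), 13:35 UTC + 13h = 02:35 Ulek Republic standard time (rolling into the next day, 16 March 2023).
The standard-time date in Ulek Republic, 16 March 2023, does not fall between 4 November 2022 and 4 February 2023, so daylight saving is not in effect and Ulek Republic is at UTC+13:00.
13:35 UTC + 13h = 02:35 Ulek Republic (rolling into the next day, 16 March 2023).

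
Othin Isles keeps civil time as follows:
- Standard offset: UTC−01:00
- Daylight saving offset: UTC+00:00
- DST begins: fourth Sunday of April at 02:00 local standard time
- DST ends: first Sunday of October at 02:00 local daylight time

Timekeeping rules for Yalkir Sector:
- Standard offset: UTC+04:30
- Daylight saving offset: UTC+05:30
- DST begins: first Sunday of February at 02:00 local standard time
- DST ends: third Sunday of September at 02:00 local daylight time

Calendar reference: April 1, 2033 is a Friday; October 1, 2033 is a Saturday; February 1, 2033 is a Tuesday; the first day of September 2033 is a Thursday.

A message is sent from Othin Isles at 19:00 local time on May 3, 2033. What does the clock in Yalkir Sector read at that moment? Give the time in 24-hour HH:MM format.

1 April 2033 is a Friday, so the first Sunday is April 3 and the fourth is April 24.
1 October 2033 is a Saturday, so the first Sunday is October 2.
May 3, 2033 lies within the daylight-saving period (24 April – 2 October), so Othin Isles is on daylight time, UTC+00:00.
19:00 Othin Isles − 0h = 19:00 UTC.
1 February 2033 is a Tuesday, so the first Sunday is February 6.
1 September 2033 is a Thursday, so the first Sunday is September 4 and the third is September 18.
At the standard offset (UTC+04:30), 19:00 UTC + 4h30m = 23:30 Yalkir Sector standard time.
Daylight saving runs 6 February – 18 September; the standard-time date in Yalkir Sector, May 3, 2033, is inside that window, so Yalkir Sector is at UTC+05:30.
19:00 UTC + 5h30m = 00:30 Yalkir Sector (rolling into the next day, 4 May 2033).

00:30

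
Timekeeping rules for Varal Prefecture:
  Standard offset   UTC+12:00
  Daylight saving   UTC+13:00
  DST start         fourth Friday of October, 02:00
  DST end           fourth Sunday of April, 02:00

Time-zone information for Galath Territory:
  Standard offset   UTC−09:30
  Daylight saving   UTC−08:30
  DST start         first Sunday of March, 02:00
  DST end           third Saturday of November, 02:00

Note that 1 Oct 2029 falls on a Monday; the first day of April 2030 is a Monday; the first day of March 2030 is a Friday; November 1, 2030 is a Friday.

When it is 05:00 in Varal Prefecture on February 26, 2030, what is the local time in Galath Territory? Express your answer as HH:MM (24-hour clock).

06:30

1 October 2029 is a Monday, so the first Friday is October 5 and the fourth is October 26.
1 April 2030 is a Monday, so the first Sunday is April 7 and the fourth is April 28.
February 26, 2030 falls between 26 October 2029 and 28 April 2030, so daylight saving is in effect and Varal Prefecture is at UTC+13:00.
05:00 Varal Prefecture − 13h = 16:00 UTC (rolling into the previous day, 25 February 2030).
1 March 2030 is a Friday, so the first Sunday is March 3.
1 November 2030 is a Friday, so the first Saturday is November 2 and the third is November 16.
At the standard offset (UTC−09:30), 16:00 UTC − 9h30m = 06:30 Galath Territory standard time.
The standard-time date in Galath Territory, February 25, 2030, is outside the daylight-saving period (3 March – 16 November), so Galath Territory is on standard time, UTC−09:30.
16:00 UTC − 9h30m = 06:30 Galath Territory.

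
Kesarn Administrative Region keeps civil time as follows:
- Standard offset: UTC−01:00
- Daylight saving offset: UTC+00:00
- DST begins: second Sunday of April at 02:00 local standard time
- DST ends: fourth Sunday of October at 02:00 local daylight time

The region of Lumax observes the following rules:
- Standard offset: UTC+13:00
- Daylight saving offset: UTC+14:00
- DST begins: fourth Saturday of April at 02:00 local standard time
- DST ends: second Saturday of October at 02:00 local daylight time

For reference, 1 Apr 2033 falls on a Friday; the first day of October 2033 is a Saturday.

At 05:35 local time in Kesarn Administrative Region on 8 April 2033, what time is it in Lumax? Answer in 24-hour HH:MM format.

1 April 2033 is a Friday, so the first Sunday is April 3 and the second is April 10.
1 October 2033 is a Saturday, so the first Sunday is October 2 and the fourth is October 23.
8 April 2033 does not fall between 10 April and 23 October, so daylight saving is not in effect and Kesarn Administrative Region is at UTC−01:00.
05:35 Kesarn Administrative Region + 1h = 06:35 UTC.
1 April 2033 is a Friday, so the first Saturday is April 2 and the fourth is April 23.
1 October 2033 is a Saturday, so the first Saturday is October 1 and the second is October 8.
At the standard offset (UTC+13:00), 06:35 UTC + 13h = 19:35 Lumax standard time.
The standard-time date in Lumax, 8 April 2033, is outside the daylight-saving period (23 April – 8 October), so Lumax is on standard time, UTC+13:00.
06:35 UTC + 13h = 19:35 Lumax.

19:35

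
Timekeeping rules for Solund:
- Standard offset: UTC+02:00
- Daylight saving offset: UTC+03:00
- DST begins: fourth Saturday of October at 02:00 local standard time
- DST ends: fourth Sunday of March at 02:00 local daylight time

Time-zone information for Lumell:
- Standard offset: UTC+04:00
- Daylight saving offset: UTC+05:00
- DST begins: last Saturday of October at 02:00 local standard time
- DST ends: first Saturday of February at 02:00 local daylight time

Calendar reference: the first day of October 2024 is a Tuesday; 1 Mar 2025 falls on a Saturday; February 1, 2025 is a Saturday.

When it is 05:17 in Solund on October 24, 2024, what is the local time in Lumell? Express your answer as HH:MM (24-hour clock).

07:17

1 October 2024 is a Tuesday, so the first Saturday is October 5 and the fourth is October 26.
1 March 2025 is a Saturday, so the first Sunday is March 2 and the fourth is March 23.
October 24, 2024 is outside the daylight-saving period (26 October 2024 – 23 March 2025), so Solund is on standard time, UTC+02:00.
05:17 Solund − 2h = 03:17 UTC.
1 October 2024 is a Tuesday, so Saturdays fall on 5, 12, 19, 26; the last is October 26.
1 February 2025 is a Saturday, so the first Saturday is February 1.
At the standard offset (UTC+04:00), 03:17 UTC + 4h = 07:17 Lumell standard time.
Daylight saving runs 26 October 2024 – 1 February 2025; the standard-time date in Lumell, October 24, 2024, is outside that window, so Lumell is on standard time at UTC+04:00.
03:17 UTC + 4h = 07:17 Lumell.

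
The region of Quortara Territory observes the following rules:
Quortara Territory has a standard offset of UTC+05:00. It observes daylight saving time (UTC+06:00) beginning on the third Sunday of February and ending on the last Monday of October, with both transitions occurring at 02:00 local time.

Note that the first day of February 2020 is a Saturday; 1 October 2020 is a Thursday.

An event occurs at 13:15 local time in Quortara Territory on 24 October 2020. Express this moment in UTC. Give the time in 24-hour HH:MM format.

1 February 2020 is a Saturday, so the first Sunday is February 2 and the third is February 16.
1 October 2020 is a Thursday, so Mondays fall on 5, 12, 19, 26; the last is October 26.
Daylight saving runs 16 February – 26 October; 24 October 2020 is inside that window, so Quortara Territory is at UTC+06:00.
13:15 local − 6h = 07:15 UTC.

07:15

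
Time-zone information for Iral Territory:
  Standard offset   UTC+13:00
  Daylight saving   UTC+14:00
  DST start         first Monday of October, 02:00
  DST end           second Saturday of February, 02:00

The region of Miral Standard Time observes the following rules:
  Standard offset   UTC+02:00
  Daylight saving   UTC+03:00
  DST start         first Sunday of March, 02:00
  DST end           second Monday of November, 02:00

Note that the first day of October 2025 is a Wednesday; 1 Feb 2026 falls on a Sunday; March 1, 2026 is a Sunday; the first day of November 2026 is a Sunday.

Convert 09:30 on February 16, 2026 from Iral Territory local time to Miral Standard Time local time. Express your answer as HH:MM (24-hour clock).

1 October 2025 is a Wednesday, so the first Monday is October 6.
1 February 2026 is a Sunday, so the first Saturday is February 7 and the second is February 14.
Daylight saving runs 6 October 2025 – 14 February 2026; February 16, 2026 is outside that window, so Iral Territory is on standard time at UTC+13:00.
09:30 Iral Territory − 13h = 20:30 UTC (rolling into the previous day, 15 February 2026).
1 March 2026 is a Sunday, so the first Sunday is March 1.
1 November 2026 is a Sunday, so the first Monday is November 2 and the second is November 9.
At the standard offset (UTC+02:00), 20:30 UTC + 2h = 22:30 Miral Standard Time standard time.
The standard-time date in Miral Standard Time, February 15, 2026, does not fall between 1 March and 9 November, so daylight saving is not in effect and Miral Standard Time is at UTC+02:00.
20:30 UTC + 2h = 22:30 Miral Standard Time.

22:30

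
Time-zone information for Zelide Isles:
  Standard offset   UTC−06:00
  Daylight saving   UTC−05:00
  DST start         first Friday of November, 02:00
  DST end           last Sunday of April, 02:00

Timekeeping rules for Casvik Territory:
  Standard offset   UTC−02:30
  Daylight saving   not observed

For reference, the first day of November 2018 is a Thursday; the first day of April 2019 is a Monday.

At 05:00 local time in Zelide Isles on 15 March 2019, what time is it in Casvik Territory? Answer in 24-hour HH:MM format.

1 November 2018 is a Thursday, so the first Friday is November 2.
1 April 2019 is a Monday, so Sundays fall on 7, 14, 21, 28; the last is April 28.
15 March 2019 lies within the daylight-saving period (2 November 2018 – 28 April 2019), so Zelide Isles is on daylight time, UTC−05:00.
05:00 Zelide Isles + 5h = 10:00 UTC.
Casvik Territory stays on UTC−02:30 all year.
10:00 UTC − 2h30m = 07:30 Casvik Territory.

07:30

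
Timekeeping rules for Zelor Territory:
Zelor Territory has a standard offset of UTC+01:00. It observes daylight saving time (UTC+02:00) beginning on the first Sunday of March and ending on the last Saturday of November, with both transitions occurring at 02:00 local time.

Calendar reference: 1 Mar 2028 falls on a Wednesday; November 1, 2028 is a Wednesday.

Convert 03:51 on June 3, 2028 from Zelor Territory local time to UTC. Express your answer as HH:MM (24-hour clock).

01:51

1 March 2028 is a Wednesday, so the first Sunday is March 5.
1 November 2028 is a Wednesday, so Saturdays fall on 4, 11, 18, 25; the last is November 25.
June 3, 2028 lies within the daylight-saving period (5 March – 25 November), so Zelor Territory is on daylight time, UTC+02:00.
03:51 local − 2h = 01:51 UTC.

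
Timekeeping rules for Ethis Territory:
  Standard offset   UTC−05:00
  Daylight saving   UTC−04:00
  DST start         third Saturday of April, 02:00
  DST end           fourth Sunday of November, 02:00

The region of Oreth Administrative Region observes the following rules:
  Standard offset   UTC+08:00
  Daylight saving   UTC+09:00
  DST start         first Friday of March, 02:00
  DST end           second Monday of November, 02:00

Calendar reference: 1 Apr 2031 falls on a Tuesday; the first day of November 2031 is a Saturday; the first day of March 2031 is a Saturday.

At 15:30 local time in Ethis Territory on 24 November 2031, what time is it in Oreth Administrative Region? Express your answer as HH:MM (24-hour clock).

04:30

1 April 2031 is a Tuesday, so the first Saturday is April 5 and the third is April 19.
1 November 2031 is a Saturday, so the first Sunday is November 2 and the fourth is November 23.
24 November 2031 does not fall between 19 April and 23 November, so daylight saving is not in effect and Ethis Territory is at UTC−05:00.
15:30 Ethis Territory + 5h = 20:30 UTC.
1 March 2031 is a Saturday, so the first Friday is March 7.
1 November 2031 is a Saturday, so the first Monday is November 3 and the second is November 10.
At the standard offset (UTC+08:00), 20:30 UTC + 8h = 04:30 Oreth Administrative Region standard time (rolling into the next day, 25 November 2031).
The standard-time date in Oreth Administrative Region, 25 November 2031, is outside the daylight-saving period (7 March – 10 November), so Oreth Administrative Region is on standard time, UTC+08:00.
20:30 UTC + 8h = 04:30 Oreth Administrative Region (rolling into the next day, 25 November 2031).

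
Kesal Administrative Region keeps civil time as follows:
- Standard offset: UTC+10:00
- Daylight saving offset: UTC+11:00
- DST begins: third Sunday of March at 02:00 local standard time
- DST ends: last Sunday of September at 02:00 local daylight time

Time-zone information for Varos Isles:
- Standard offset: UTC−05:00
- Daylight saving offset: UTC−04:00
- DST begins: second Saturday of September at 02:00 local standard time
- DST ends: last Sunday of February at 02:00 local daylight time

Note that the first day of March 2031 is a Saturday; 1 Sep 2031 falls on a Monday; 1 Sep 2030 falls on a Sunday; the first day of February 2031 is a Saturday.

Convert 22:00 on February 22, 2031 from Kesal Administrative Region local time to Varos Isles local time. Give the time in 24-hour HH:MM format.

08:00

1 March 2031 is a Saturday, so the first Sunday is March 2 and the third is March 16.
1 September 2031 is a Monday, so Sundays fall on 7, 14, 21, 28; the last is September 28.
Daylight saving runs 16 March – 28 September; February 22, 2031 is outside that window, so Kesal Administrative Region is on standard time at UTC+10:00.
22:00 Kesal Administrative Region − 10h = 12:00 UTC.
1 September 2030 is a Sunday, so the first Saturday is September 7 and the second is September 14.
1 February 2031 is a Saturday, so Sundays fall on 2, 9, 16, 23; the last is February 23.
At the standard offset (UTC−05:00), 12:00 UTC − 5h = 07:00 Varos Isles standard time.
Daylight saving runs 14 September 2030 – 23 February 2031; the standard-time date in Varos Isles, February 22, 2031, is inside that window, so Varos Isles is at UTC−04:00.
12:00 UTC − 4h = 08:00 Varos Isles.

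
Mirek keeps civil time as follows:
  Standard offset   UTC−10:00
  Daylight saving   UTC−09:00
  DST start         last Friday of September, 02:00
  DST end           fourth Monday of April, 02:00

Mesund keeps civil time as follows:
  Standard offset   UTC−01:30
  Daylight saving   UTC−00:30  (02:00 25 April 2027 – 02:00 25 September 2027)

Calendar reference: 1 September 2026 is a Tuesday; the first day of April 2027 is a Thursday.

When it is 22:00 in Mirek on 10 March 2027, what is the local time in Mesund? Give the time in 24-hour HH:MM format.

05:30

1 September 2026 is a Tuesday, so Fridays fall on 4, 11, 18, 25; the last is September 25.
1 April 2027 is a Thursday, so the first Monday is April 5 and the fourth is April 26.
Daylight saving runs 25 September 2026 – 26 April 2027; 10 March 2027 is inside that window, so Mirek is at UTC−09:00.
22:00 Mirek + 9h = 07:00 UTC (rolling into the next day, 11 March 2027).
At the standard offset (UTC−01:30), 07:00 UTC − 1h30m = 05:30 Mesund standard time.
Daylight saving runs 25 April – 25 September; the standard-time date in Mesund, 11 March 2027, is outside that window, so Mesund is on standard time at UTC−01:30.
07:00 UTC − 1h30m = 05:30 Mesund.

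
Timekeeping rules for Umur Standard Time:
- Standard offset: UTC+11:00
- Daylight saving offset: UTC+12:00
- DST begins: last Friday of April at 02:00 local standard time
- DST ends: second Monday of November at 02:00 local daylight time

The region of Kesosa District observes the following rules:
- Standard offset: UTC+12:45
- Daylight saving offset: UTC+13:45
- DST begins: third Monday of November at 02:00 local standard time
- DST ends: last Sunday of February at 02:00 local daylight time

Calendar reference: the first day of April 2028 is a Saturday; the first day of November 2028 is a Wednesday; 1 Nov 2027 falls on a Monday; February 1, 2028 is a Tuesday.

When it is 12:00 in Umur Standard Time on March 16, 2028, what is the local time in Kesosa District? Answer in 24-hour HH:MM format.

13:45

1 April 2028 is a Saturday, so Fridays fall on 7, 14, 21, 28; the last is April 28.
1 November 2028 is a Wednesday, so the first Monday is November 6 and the second is November 13.
March 16, 2028 is outside the daylight-saving period (28 April – 13 November), so Umur Standard Time is on standard time, UTC+11:00.
12:00 Umur Standard Time − 11h = 01:00 UTC.
1 November 2027 is a Monday, so the first Monday is November 1 and the third is November 15.
1 February 2028 is a Tuesday, so Sundays fall on 6, 13, 20, 27; the last is February 27.
At the standard offset (UTC+12:45), 01:00 UTC + 12h45m = 13:45 Kesosa District standard time.
Daylight saving runs 15 November 2027 – 27 February 2028; the standard-time date in Kesosa District, March 16, 2028, is outside that window, so Kesosa District is on standard time at UTC+12:45.
01:00 UTC + 12h45m = 13:45 Kesosa District.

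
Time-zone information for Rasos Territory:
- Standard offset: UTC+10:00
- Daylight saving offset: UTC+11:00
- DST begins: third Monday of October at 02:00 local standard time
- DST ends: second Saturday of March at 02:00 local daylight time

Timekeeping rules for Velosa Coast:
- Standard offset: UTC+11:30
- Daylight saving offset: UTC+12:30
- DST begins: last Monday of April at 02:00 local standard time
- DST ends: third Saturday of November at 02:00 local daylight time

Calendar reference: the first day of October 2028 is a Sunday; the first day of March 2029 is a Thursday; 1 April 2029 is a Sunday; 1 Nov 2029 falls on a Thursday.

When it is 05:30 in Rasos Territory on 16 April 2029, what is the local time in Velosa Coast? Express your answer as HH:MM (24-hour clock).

1 October 2028 is a Sunday, so the first Monday is October 2 and the third is October 16.
1 March 2029 is a Thursday, so the first Saturday is March 3 and the second is March 10.
Daylight saving runs 16 October 2028 – 10 March 2029; 16 April 2029 is outside that window, so Rasos Territory is on standard time at UTC+10:00.
05:30 Rasos Territory − 10h = 19:30 UTC (rolling into the previous day, 15 April 2029).
1 April 2029 is a Sunday, so Mondays fall on 2, 9, 16, 23, 30; the last is April 30.
1 November 2029 is a Thursday, so the first Saturday is November 3 and the third is November 17.
At the standard offset (UTC+11:30), 19:30 UTC + 11h30m = 07:00 Velosa Coast standard time (rolling into the next day, 16 April 2029).
The standard-time date in Velosa Coast, 16 April 2029, does not fall between 30 April and 17 November, so daylight saving is not in effect and Velosa Coast is at UTC+11:30.
19:30 UTC + 11h30m = 07:00 Velosa Coast (rolling into the next day, 16 April 2029).

07:00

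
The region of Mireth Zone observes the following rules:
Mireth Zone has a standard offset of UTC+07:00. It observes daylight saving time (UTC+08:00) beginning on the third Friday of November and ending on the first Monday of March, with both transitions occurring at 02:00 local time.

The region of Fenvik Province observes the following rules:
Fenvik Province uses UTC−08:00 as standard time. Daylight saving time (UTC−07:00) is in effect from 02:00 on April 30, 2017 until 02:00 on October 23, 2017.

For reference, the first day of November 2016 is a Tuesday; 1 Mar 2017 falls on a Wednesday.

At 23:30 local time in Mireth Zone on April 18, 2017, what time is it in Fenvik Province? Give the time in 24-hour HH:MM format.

08:30

1 November 2016 is a Tuesday, so the first Friday is November 4 and the third is November 18.
1 March 2017 is a Wednesday, so the first Monday is March 6.
April 18, 2017 is outside the daylight-saving period (18 November 2016 – 6 March 2017), so Mireth Zone is on standard time, UTC+07:00.
23:30 Mireth Zone − 7h = 16:30 UTC.
At the standard offset (UTC−08:00), 16:30 UTC − 8h = 08:30 Fenvik Province standard time.
The standard-time date in Fenvik Province, April 18, 2017, is outside the daylight-saving period (30 April – 23 October), so Fenvik Province is on standard time, UTC−08:00.
16:30 UTC − 8h = 08:30 Fenvik Province.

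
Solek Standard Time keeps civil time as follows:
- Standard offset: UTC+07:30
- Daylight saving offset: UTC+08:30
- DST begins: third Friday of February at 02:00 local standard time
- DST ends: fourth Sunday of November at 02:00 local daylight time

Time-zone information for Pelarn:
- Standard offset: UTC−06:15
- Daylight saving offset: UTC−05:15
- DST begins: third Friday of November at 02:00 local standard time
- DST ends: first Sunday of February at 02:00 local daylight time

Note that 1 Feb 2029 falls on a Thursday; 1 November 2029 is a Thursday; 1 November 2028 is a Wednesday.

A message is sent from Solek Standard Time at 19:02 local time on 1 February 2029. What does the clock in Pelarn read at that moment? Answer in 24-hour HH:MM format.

1 February 2029 is a Thursday, so the first Friday is February 2 and the third is February 16.
1 November 2029 is a Thursday, so the first Sunday is November 4 and the fourth is November 25.
1 February 2029 does not fall between 16 February and 25 November, so daylight saving is not in effect and Solek Standard Time is at UTC+07:30.
19:02 Solek Standard Time − 7h30m = 11:32 UTC.
1 November 2028 is a Wednesday, so the first Friday is November 3 and the third is November 17.
1 February 2029 is a Thursday, so the first Sunday is February 4.
At the standard offset (UTC−06:15), 11:32 UTC − 6h15m = 05:17 Pelarn standard time.
The standard-time date in Pelarn, 1 February 2029, lies within the daylight-saving period (17 November 2028 – 4 February 2029), so Pelarn is on daylight time, UTC−05:15.
11:32 UTC − 5h15m = 06:17 Pelarn.

06:17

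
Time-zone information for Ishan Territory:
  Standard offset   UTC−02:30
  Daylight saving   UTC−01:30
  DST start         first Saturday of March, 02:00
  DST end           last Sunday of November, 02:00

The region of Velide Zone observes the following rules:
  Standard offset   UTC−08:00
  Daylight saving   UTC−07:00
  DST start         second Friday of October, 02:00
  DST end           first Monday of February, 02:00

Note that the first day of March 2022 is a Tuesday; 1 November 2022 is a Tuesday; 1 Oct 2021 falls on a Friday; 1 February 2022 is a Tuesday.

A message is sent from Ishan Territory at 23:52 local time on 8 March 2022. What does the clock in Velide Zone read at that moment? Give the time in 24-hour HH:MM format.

1 March 2022 is a Tuesday, so the first Saturday is March 5.
1 November 2022 is a Tuesday, so Sundays fall on 6, 13, 20, 27; the last is November 27.
8 March 2022 falls between 5 March and 27 November, so daylight saving is in effect and Ishan Territory is at UTC−01:30.
23:52 Ishan Territory + 1h30m = 01:22 UTC (rolling into the next day, 9 March 2022).
1 October 2021 is a Friday, so the first Friday is October 1 and the second is October 8.
1 February 2022 is a Tuesday, so the first Monday is February 7.
At the standard offset (UTC−08:00), 01:22 UTC − 8h = 17:22 Velide Zone standard time (rolling into the previous day, 8 March 2022).
The standard-time date in Velide Zone, 8 March 2022, does not fall between 8 October 2021 and 7 February 2022, so daylight saving is not in effect and Velide Zone is at UTC−08:00.
01:22 UTC − 8h = 17:22 Velide Zone (rolling into the previous day, 8 March 2022).

17:22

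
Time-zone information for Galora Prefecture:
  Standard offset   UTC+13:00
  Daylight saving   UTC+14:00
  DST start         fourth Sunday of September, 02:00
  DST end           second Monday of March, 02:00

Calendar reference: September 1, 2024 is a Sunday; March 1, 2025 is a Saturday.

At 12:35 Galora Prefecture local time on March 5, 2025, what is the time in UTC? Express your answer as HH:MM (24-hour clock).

22:35

1 September 2024 is a Sunday, so the first Sunday is September 1 and the fourth is September 22.
1 March 2025 is a Saturday, so the first Monday is March 3 and the second is March 10.
March 5, 2025 lies within the daylight-saving period (22 September 2024 – 10 March 2025), so Galora Prefecture is on daylight time, UTC+14:00.
12:35 local − 14h = 22:35 UTC (rolling into the previous day, 4 March 2025).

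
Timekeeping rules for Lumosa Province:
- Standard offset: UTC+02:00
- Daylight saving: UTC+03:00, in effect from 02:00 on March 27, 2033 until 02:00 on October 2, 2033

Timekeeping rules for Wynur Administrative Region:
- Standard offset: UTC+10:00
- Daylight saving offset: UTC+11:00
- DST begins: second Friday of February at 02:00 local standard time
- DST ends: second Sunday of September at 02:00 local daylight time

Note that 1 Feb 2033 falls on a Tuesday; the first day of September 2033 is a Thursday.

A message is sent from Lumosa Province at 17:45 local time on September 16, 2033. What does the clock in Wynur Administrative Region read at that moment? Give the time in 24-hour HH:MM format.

Daylight saving runs 27 March – 2 October; September 16, 2033 is inside that window, so Lumosa Province is at UTC+03:00.
17:45 Lumosa Province − 3h = 14:45 UTC.
1 February 2033 is a Tuesday, so the first Friday is February 4 and the second is February 11.
1 September 2033 is a Thursday, so the first Sunday is September 4 and the second is September 11.
At the standard offset (UTC+10:00), 14:45 UTC + 10h = 00:45 Wynur Administrative Region standard time (rolling into the next day, 17 September 2033).
Daylight saving runs 11 February – 11 September; the standard-time date in Wynur Administrative Region, September 17, 2033, is outside that window, so Wynur Administrative Region is on standard time at UTC+10:00.
14:45 UTC + 10h = 00:45 Wynur Administrative Region (rolling into the next day, 17 September 2033).

00:45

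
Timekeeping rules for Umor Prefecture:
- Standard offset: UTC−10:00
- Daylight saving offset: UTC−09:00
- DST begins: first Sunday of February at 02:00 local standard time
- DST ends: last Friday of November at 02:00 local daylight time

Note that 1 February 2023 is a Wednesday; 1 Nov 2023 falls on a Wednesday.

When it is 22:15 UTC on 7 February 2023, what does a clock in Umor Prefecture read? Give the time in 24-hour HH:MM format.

13:15

1 February 2023 is a Wednesday, so the first Sunday is February 5.
1 November 2023 is a Wednesday, so Fridays fall on 3, 10, 17, 24; the last is November 24.
At the standard offset (UTC−10:00), 22:15 UTC − 10h = 12:15 Umor Prefecture standard time.
The standard-time date in Umor Prefecture, 7 February 2023, lies within the daylight-saving period (5 February – 24 November), so Umor Prefecture is on daylight time, UTC−09:00.
22:15 UTC − 9h = 13:15 local.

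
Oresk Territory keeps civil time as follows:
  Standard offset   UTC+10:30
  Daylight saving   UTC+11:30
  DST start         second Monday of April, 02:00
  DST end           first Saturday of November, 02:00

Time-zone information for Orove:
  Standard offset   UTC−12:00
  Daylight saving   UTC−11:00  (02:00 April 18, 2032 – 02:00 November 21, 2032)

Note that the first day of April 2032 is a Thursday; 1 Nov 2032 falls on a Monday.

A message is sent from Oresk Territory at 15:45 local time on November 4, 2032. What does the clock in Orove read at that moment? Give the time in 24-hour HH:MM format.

1 April 2032 is a Thursday, so the first Monday is April 5 and the second is April 12.
1 November 2032 is a Monday, so the first Saturday is November 6.
November 4, 2032 falls between 12 April and 6 November, so daylight saving is in effect and Oresk Territory is at UTC+11:30.
15:45 Oresk Territory − 11h30m = 04:15 UTC.
At the standard offset (UTC−12:00), 04:15 UTC − 12h = 16:15 Orove standard time (rolling into the previous day, 3 November 2032).
The standard-time date in Orove, November 3, 2032, lies within the daylight-saving period (18 April – 21 November), so Orove is on daylight time, UTC−11:00.
04:15 UTC − 11h = 17:15 Orove (rolling into the previous day, 3 November 2032).

17:15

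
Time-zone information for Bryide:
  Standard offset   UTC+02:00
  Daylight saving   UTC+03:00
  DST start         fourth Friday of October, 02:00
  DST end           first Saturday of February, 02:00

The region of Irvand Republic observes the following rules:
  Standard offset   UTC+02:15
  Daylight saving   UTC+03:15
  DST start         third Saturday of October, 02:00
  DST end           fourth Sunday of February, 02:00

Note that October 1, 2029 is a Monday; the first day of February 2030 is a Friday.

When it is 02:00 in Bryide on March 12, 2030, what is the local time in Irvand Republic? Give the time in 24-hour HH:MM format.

1 October 2029 is a Monday, so the first Friday is October 5 and the fourth is October 26.
1 February 2030 is a Friday, so the first Saturday is February 2.
March 12, 2030 is outside the daylight-saving period (26 October 2029 – 2 February 2030), so Bryide is on standard time, UTC+02:00.
02:00 Bryide − 2h = 00:00 UTC.
1 October 2029 is a Monday, so the first Saturday is October 6 and the third is October 20.
1 February 2030 is a Friday, so the first Sunday is February 3 and the fourth is February 24.
At the standard offset (UTC+02:15), 00:00 UTC + 2h15m = 02:15 Irvand Republic standard time.
Daylight saving runs 20 October 2029 – 24 February 2030; the standard-time date in Irvand Republic, March 12, 2030, is outside that window, so Irvand Republic is on standard time at UTC+02:15.
00:00 UTC + 2h15m = 02:15 Irvand Republic.

02:15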